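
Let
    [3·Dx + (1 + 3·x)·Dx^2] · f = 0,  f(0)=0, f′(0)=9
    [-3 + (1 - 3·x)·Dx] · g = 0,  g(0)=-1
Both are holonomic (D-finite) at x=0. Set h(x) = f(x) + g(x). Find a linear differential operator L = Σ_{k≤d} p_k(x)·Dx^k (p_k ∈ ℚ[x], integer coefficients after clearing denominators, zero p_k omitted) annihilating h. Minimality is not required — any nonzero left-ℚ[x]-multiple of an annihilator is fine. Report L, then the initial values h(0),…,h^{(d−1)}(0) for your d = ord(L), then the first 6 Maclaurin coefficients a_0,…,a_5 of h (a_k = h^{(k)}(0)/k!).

L = (-30 - 18·x)·Dx + (-4 - 48·x - 36·x^2)·Dx^2 + (1 + x - 9·x^2 - 9·x^3)·Dx^3  (order 3).
h: a_k = -1, 6, -45/2, 0, -567/4, -486/5, …
ICs: h(0) = -1, h′(0) = 6, h′′(0) = -45.

f: a_k = 0, 9, -27/2, 27, -243/4, 729/5, …
g: a_k = -1, -3, -9, -27, -81, -243, …
L₀ := lclm(L_f,L_g); ord L₀ ≤ 2+1.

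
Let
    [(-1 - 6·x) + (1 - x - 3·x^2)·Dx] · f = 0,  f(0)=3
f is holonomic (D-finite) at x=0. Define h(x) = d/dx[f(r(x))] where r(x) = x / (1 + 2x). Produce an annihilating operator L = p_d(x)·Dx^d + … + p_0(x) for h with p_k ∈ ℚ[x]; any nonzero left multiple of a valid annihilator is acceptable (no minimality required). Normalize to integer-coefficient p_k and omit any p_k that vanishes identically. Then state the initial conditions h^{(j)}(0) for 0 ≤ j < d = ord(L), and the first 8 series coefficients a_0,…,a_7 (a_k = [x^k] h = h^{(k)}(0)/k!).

f: a_k = 3, 3, 12, 21, 57, 120, 291, 651, …
f∘r: x↦r, Dx↦Dx/r' in L_f ⇒ L₀.
Differentiate: ansatz ord ≤ ord L₀ ⇒ L.
L = (4 + 6·x + 30·x^2 + 32·x^3) + (-1 - 13·x - 45·x^2 - 38·x^3 + 16·x^4)·Dx  (order 1).
h: a_k = 3, 12, -45, 204, -840, 3330, -12831, 48432, …
ICs: h(0) = 3.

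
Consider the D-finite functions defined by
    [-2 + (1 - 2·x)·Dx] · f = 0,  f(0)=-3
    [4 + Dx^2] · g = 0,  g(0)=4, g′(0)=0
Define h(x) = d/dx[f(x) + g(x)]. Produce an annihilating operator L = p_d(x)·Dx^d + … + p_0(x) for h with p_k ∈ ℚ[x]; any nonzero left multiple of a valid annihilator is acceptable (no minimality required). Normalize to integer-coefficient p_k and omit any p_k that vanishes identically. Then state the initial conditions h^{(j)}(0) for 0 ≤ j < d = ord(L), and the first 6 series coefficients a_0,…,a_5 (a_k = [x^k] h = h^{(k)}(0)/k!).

L = (208 - 64·x + 64·x^2) + (-28 + 72·x - 48·x^2 + 32·x^3)·Dx + (52 - 16·x + 16·x^2)·Dx^2 + (-7 + 18·x - 12·x^2 + 8·x^3)·Dx^3  (order 3).
h: a_k = -6, -40, -72, -544/3, -480, -17312/15, …
ICs: h(0) = -6, h′(0) = -40, h′′(0) = -144.

f: a_k = -3, -6, -12, -24, -48, -96, …
g: a_k = 4, 0, -8, 0, 8/3, 0, …
h₀=f+g: left-lcm gives L₀, ord ≤ 3.
Differentiate: ansatz ord ≤ ord L₀ ⇒ L.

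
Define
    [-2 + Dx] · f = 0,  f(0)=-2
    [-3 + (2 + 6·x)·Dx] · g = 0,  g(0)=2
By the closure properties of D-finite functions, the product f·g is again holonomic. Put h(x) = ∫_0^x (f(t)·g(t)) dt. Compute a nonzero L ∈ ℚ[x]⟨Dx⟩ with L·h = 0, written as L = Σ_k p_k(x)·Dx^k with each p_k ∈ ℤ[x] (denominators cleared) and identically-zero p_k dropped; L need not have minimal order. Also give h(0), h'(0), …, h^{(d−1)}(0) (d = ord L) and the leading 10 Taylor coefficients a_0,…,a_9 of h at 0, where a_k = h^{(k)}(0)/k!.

f: a_k = -2, -4, -4, -8/3, -4/3, -8/15, -8/45, -16/315, -4/315, -8/2835, …
g: a_k = 2, 3, -9/4, 27/8, -405/64, 1701/128, -15309/512, 72171/1024, -2814669/16384, 14073345/32768, …
h₀=f·g: eliminate ⇒ L₀, order ≤ 1·1.
h=∫₀ˣh₀: take L = L₀·Dx.
L = (-7 - 12·x)·Dx + (2 + 6·x)·Dx^2  (order 2).
h: a_k = 0, -4, -7, -31/6, -181/48, -241/480, -13279/5760, 276497/80640, -9930589/1290240, 56288873/3317760, …
ICs: h(0) = 0, h′(0) = -4.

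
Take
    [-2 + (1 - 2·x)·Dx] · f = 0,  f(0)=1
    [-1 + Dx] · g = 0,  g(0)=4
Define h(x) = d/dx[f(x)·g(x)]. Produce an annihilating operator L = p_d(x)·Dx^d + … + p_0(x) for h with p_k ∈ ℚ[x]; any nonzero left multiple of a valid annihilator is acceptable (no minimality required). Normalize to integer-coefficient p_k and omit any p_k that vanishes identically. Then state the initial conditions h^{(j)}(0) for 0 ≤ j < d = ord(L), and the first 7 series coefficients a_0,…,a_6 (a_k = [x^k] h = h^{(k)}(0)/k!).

L = (13 - 12·x + 4·x^2) + (-3 + 8·x - 4·x^2)·Dx  (order 1).
h: a_k = 12, 52, 158, 422, 6331/6, 75973/30, 354541/60, …
ICs: h(0) = 12.

f: a_k = 1, 2, 4, 8, 16, 32, 64, …
g: a_k = 4, 4, 2, 2/3, 1/6, 1/30, 1/180, …
Sym-product of L_f,L_g gives L₀ (≤ ord 1).
Differentiate: ansatz ord ≤ ord L₀ ⇒ L.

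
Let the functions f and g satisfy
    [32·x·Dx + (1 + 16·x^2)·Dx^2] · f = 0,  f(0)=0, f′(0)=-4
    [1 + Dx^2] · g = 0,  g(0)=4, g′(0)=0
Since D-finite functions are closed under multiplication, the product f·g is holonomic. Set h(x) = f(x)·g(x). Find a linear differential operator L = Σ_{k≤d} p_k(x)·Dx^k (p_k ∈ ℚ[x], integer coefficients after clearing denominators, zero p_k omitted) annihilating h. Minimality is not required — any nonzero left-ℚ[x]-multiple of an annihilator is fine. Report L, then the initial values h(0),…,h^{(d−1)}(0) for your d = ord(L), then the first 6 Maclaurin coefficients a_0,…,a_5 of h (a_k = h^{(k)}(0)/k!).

f: a_k = 0, -4, 0, 64/3, 0, -1024/5, …
g: a_k = 4, 0, -2, 0, 1/6, 0, …
L₀ := L_f ⊗_s L_g (sym. prod.), ord ≤ 4.
L = (1105 + 51776·x^2 + 22016·x^4 + 16384·x^6 + 65536·x^8) + (2112·x + 35840·x^3 + 49152·x^5 + 262144·x^7)·Dx + (1122 + 52352·x^2 + 27648·x^4 + 32768·x^6 + 131072·x^8)·Dx^2 + (2112·x + 35840·x^3 + 49152·x^5 + 262144·x^7)·Dx^3 + (17 + 576·x^2 + 5632·x^4 + 16384·x^6 + 65536·x^8)·Dx^4  (order 4).
h: a_k = 0, -16, 0, 280/3, 0, -12938/15, …
ICs: h(0) = 0, h′(0) = -16, h′′(0) = 0, h′′′(0) = 560.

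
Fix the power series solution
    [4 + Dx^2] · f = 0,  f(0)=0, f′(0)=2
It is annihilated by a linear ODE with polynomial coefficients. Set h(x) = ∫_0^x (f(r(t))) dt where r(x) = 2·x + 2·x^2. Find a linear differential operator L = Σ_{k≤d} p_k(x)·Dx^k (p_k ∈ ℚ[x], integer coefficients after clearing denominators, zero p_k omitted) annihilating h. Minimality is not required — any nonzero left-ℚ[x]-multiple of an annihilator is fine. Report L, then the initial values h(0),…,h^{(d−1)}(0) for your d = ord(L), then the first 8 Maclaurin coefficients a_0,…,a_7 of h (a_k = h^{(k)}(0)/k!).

L = (16 + 96·x + 192·x^2 + 128·x^3)·Dx - 2·Dx^2 + (1 + 2·x)·Dx^3  (order 3).
h: a_k = 0, 0, 2, 4/3, -8/3, -32/5, -176/45, 32/7, …
ICs: h(0) = 0, h′(0) = 0, h′′(0) = 4.

f: a_k = 0, 2, 0, -4/3, 0, 4/15, 0, -8/315, …
Substitute x→r, Dx→(1/r')Dx; clear ⇒ L₀.
h=∫₀ˣh₀: take L = L₀·Dx.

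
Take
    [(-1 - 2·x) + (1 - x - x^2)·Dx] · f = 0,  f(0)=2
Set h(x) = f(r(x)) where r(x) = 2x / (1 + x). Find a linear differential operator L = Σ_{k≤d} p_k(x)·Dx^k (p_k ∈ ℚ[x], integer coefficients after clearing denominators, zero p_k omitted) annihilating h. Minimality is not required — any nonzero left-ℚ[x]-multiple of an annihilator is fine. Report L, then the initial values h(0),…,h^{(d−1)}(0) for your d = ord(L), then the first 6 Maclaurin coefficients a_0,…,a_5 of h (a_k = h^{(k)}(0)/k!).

f: a_k = 2, 2, 4, 6, 10, 16, …
f∘r: x↦r, Dx↦Dx/r' in L_f ⇒ L₀.
L = (2 + 10·x) + (-1 - x + 5·x^2 + 5·x^3)·Dx  (order 1).
h: a_k = 2, 4, 12, 20, 60, 100, …
ICs: h(0) = 2.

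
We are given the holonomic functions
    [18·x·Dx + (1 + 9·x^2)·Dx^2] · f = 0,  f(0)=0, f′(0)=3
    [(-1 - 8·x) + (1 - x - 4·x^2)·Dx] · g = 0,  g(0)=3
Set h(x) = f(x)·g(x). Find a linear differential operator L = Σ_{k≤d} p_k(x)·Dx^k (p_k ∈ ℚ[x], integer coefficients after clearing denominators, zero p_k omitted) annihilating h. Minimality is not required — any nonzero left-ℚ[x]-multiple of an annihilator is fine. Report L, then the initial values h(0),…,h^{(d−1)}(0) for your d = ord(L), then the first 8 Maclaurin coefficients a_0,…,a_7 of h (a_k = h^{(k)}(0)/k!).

f: a_k = 0, 3, 0, -9, 0, 243/5, 0, -2187/7, …
g: a_k = 3, 3, 15, 27, 87, 195, 543, 1323, …
Product ⇒ symmetric product L₀, ord ≤ 2.
L = (8 + 18·x + 216·x^2) + (2 - 2·x + 36·x^2 + 216·x^3)·Dx + (-1 + x - 5·x^2 + 9·x^3 + 36·x^4)·Dx^2  (order 2).
h: a_k = 0, 9, 9, 18, 54, 1359/5, 2439/5, 4464/7, …
ICs: h(0) = 0, h′(0) = 9.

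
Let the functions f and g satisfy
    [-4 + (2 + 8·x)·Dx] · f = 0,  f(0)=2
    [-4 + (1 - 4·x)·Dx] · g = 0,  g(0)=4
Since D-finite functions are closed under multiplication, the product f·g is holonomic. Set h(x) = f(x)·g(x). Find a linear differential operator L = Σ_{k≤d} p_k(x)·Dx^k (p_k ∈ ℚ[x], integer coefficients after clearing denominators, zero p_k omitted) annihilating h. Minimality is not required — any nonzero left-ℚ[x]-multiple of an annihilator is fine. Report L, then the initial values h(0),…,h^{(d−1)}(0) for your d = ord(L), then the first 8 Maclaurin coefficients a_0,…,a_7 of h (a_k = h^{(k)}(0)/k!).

f: a_k = 2, 4, -4, 8, -20, 56, -168, 528, …
g: a_k = 4, 16, 64, 256, 1024, 4096, 16384, 65536, …
L₀ := L_f ⊗_s L_g (sym. prod.), ord ≤ 1.
L = (6 + 8·x) + (-1 + 16·x^2)·Dx  (order 1).
h: a_k = 8, 48, 176, 736, 2864, 11680, 46048, 186304, …
ICs: h(0) = 8.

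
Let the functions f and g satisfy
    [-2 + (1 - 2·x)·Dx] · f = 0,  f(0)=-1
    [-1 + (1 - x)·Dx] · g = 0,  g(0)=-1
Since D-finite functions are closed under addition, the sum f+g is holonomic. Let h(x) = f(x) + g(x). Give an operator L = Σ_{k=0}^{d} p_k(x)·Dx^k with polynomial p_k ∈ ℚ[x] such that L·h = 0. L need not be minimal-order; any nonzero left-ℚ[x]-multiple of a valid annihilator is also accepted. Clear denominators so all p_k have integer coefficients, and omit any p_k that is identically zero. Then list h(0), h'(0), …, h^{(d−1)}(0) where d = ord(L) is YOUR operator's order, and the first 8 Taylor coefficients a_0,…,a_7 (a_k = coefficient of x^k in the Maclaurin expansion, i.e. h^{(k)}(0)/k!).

L = -4 + (6 - 8·x)·Dx + (-1 + 3·x - 2·x^2)·Dx^2  (order 2).
h: a_k = -2, -3, -5, -9, -17, -33, -65, -129, …
ICs: h(0) = -2, h′(0) = -3.

f: a_k = -1, -2, -4, -8, -16, -32, -64, -128, …
g: a_k = -1, -1, -1, -1, -1, -1, -1, -1, …
f+g: L₀ = lclm(L_f,L_g), ord ≤ 1+1.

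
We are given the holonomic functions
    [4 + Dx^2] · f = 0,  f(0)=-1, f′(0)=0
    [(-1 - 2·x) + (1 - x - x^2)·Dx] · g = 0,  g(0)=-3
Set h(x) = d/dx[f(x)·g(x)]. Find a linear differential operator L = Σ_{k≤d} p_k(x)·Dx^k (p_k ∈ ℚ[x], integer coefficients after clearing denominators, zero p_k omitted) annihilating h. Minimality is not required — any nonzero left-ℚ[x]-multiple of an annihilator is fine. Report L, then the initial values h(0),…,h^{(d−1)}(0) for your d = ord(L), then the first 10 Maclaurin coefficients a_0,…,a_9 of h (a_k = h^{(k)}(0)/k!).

L = (-6 - 16·x - 8·x^2 + 16·x^3 + 8·x^4) + (-1 + 2·x + 12·x^2 + 8·x^3)·Dx + (1 - 3·x - x^2 + 4·x^3 + 2·x^4)·Dx^2  (order 2).
h: a_k = 3, 0, 9, 20, 40, 382/5, 2177/15, 9376/35, 17079/35, 828802/945, …
ICs: h(0) = 3, h′(0) = 0.

f: a_k = -1, 0, 2, 0, -2/3, 0, 4/45, 0, -2/315, 0, …
g: a_k = -3, -3, -6, -9, -15, -24, -39, -63, -102, -165, …
Product ⇒ symmetric product L₀, ord ≤ 2.
h=h₀': d/dx-closure on L₀ ⇒ L.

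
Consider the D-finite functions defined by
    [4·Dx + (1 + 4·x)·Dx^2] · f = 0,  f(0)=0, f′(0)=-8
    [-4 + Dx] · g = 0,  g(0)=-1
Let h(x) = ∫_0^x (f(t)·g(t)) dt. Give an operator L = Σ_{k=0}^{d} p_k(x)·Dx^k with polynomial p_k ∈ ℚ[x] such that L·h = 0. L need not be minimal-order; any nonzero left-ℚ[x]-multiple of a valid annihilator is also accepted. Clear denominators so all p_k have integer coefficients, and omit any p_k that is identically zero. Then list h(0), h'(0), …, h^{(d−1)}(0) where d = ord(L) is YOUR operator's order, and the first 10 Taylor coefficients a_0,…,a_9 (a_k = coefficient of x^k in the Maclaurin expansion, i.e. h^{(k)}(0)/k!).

L = 64·x·Dx + (-4 - 32·x)·Dx^2 + (1 + 4·x)·Dx^3  (order 3).
h: a_k = 0, 0, 4, 16/3, 32/3, 0, 128/5, -512/9, 11776/63, -237568/405, …
ICs: h(0) = 0, h′(0) = 0, h′′(0) = 8.

f: a_k = 0, -8, 16, -128/3, 128, -2048/5, 4096/3, -32768/7, 16384, -524288/9, …
g: a_k = -1, -4, -8, -32/3, -32/3, -128/15, -256/45, -1024/315, -512/315, -2048/2835, …
Product ⇒ symmetric product L₀, ord ≤ 2.
∫: right-multiply L₀ by Dx.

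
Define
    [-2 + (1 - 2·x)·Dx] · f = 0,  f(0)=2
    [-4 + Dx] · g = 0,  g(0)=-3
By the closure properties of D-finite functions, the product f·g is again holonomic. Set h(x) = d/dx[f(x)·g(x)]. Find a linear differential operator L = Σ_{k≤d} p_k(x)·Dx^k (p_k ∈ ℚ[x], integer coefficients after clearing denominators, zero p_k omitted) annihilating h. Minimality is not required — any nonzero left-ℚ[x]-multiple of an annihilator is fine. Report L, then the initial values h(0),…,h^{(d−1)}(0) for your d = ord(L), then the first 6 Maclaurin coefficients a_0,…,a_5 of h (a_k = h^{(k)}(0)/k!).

L = (20 - 48·x + 32·x^2) + (-3 + 10·x - 8·x^2)·Dx  (order 1).
h: a_k = -36, -240, -912, -2688, -6976, -84736/5, …
ICs: h(0) = -36.

f: a_k = 2, 4, 8, 16, 32, 64, …
g: a_k = -3, -12, -24, -32, -32, -128/5, …
h₀=f·g: eliminate ⇒ L₀, order ≤ 1·1.
h₀' ⇒ L via d/dx closure of L₀.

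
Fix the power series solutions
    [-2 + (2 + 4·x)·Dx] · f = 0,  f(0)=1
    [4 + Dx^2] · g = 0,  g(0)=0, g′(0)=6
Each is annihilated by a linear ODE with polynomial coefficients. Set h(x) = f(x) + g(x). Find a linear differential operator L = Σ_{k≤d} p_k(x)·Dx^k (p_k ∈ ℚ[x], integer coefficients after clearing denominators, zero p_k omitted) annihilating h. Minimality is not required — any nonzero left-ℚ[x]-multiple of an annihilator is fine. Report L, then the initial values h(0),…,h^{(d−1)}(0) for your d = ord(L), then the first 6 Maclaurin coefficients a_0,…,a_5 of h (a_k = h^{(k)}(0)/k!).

L = (-28 - 64·x - 64·x^2) + (12 + 88·x + 192·x^2 + 128·x^3)·Dx + (-7 - 16·x - 16·x^2)·Dx^2 + (3 + 22·x + 48·x^2 + 32·x^3)·Dx^3  (order 3).
h: a_k = 1, 7, -1/2, -7/2, -5/8, 67/40, …
ICs: h(0) = 1, h′(0) = 7, h′′(0) = -1.

f: a_k = 1, 1, -1/2, 1/2, -5/8, 7/8, …
g: a_k = 0, 6, 0, -4, 0, 4/5, …
f+g: L₀ = lclm(L_f,L_g), ord ≤ 1+2.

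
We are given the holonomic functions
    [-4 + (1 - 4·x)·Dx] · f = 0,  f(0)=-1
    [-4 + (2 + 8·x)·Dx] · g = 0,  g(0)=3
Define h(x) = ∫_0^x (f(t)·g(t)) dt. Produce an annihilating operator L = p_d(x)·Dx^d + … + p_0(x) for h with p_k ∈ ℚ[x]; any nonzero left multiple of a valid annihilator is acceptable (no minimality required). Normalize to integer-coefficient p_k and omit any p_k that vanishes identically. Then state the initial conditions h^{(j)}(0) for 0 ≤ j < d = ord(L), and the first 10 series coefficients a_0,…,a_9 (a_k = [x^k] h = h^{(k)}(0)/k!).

f: a_k = -1, -4, -16, -64, -256, -1024, -4096, -16384, -65536, -262144, …
g: a_k = 3, 6, -6, 12, -30, 84, -252, 792, -2574, 8580, …
Sym-product of L_f,L_g gives L₀ (≤ ord 1).
∫: right-multiply L₀ by Dx.
L = (6 + 8·x)·Dx + (-1 + 16·x^2)·Dx^2  (order 2).
h: a_k = 0, -3, -9, -22, -69, -1074/5, -730, -17268/7, -8733, -92294/3, …
ICs: h(0) = 0, h′(0) = -3.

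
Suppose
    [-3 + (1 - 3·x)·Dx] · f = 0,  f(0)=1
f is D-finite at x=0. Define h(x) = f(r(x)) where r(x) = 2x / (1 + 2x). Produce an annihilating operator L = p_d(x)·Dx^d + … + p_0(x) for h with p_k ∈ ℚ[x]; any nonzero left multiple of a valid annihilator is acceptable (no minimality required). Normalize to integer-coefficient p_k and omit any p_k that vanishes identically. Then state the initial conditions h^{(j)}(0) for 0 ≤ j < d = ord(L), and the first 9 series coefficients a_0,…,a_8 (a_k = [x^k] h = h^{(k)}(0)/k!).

f: a_k = 1, 3, 9, 27, 81, 243, 729, 2187, 6561, …
f∘r: x↦r, Dx↦Dx/r' in L_f ⇒ L₀.
L = 6 + (-1 + 2·x + 8·x^2)·Dx  (order 1).
h: a_k = 1, 6, 24, 96, 384, 1536, 6144, 24576, 98304, …
ICs: h(0) = 1.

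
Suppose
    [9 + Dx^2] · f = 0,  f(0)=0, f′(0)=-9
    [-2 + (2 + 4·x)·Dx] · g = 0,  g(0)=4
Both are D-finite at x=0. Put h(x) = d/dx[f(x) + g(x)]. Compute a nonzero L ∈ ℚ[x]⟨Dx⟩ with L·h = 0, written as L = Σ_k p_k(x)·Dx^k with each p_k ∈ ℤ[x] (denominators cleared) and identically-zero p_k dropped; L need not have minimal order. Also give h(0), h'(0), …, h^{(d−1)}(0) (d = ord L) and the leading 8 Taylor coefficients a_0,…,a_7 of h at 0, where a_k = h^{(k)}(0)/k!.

L = (-18 - 27·x - 27·x^2) + (-9 - 45·x - 81·x^2 - 54·x^3)·Dx + (-2 - 3·x - 3·x^2)·Dx^2 + (-1 - 5·x - 9·x^2 - 6·x^3)·Dx^3  (order 3).
h: a_k = -5, -4, 93/2, -10, -103/8, -63/2, 5349/80, -429/4, …
ICs: h(0) = -5, h′(0) = -4, h′′(0) = 93.

f: a_k = 0, -9, 0, 27/2, 0, -243/40, 0, 729/560, …
g: a_k = 4, 4, -2, 2, -5/2, 7/2, -21/4, 33/4, …
Sum ⇒ L₀ = lclm(L_f,L_g) in ℚ(x)⟨Dx⟩.
h₀' ⇒ L via d/dx closure of L₀.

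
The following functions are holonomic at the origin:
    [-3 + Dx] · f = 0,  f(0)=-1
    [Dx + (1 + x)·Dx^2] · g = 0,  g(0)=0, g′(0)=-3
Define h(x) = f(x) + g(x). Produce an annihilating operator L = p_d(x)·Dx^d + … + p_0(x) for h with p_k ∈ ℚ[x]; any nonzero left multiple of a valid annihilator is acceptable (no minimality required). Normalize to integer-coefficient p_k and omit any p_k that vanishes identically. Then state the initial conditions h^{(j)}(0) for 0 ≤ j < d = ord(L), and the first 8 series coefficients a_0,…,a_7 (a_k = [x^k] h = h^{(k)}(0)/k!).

f: a_k = -1, -3, -9/2, -9/2, -27/8, -81/40, -81/80, -243/560, …
g: a_k = 0, -3, 3/2, -1, 3/4, -3/5, 1/2, -3/7, …
h₀=f+g: left-lcm gives L₀, ord ≤ 3.
L = (-15 - 9·x)·Dx + (-7 - 18·x - 9·x^2)·Dx^2 + (4 + 7·x + 3·x^2)·Dx^3  (order 3).
h: a_k = -1, -6, -3, -11/2, -21/8, -21/8, -41/80, -69/80, …
ICs: h(0) = -1, h′(0) = -6, h′′(0) = -6.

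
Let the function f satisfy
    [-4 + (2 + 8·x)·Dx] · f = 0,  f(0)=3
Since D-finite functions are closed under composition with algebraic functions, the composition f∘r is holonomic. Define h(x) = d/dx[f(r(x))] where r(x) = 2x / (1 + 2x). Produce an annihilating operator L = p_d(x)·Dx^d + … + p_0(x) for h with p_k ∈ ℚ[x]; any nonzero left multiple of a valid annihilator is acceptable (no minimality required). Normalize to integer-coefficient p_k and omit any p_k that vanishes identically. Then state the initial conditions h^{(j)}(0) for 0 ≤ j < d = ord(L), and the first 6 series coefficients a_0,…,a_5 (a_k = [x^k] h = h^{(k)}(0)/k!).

f: a_k = 3, 6, -6, 12, -30, 84, …
L₀ from L_f via x↦r, Dx↦r'^{-1}Dx.
Derive L from L₀ (diff closure).
L = (-8 - 40·x) + (-1 - 12·x - 20·x^2)·Dx  (order 1).
h: a_k = 12, -96, 720, -5760, 48960, -433152, …
ICs: h(0) = 12.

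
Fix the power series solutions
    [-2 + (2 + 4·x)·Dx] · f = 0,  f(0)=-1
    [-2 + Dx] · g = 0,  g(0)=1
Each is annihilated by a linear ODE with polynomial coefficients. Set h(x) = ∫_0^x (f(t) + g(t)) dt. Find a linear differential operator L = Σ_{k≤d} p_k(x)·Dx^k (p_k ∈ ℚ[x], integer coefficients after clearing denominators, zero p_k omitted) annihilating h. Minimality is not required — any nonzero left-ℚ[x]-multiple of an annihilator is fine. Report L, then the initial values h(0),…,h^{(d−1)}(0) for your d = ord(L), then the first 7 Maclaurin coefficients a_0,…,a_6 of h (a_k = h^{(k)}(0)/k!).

f: a_k = -1, -1, 1/2, -1/2, 5/8, -7/8, 21/16, …
g: a_k = 1, 2, 2, 4/3, 2/3, 4/15, 4/45, …
L₀ := lclm(L_f,L_g); ord L₀ ≤ 1+1.
h=∫₀ˣh₀: take L = L₀·Dx.
L = (6 + 8·x)·Dx + (-5 - 16·x - 16·x^2)·Dx^2 + (1 + 6·x + 8·x^2)·Dx^3  (order 3).
h: a_k = 0, 0, 1/2, 5/6, 5/24, 31/120, -73/720, …
ICs: h(0) = 0, h′(0) = 0, h′′(0) = 1.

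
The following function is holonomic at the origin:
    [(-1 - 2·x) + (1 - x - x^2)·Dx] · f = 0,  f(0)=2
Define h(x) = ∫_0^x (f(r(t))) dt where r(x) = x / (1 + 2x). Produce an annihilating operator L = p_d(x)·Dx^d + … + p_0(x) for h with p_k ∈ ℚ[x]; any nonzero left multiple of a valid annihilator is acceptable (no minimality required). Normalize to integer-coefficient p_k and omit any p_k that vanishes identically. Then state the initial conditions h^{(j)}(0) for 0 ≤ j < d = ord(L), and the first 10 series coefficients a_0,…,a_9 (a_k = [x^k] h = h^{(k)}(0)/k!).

f: a_k = 2, 2, 4, 6, 10, 16, 26, 42, 68, 110, …
L₀ from L_f via x↦r, Dx↦r'^{-1}Dx.
∫: right-multiply L₀ by Dx.
L = (-1 - 4·x)·Dx + (1 + 5·x + 7·x^2 + 2·x^3)·Dx^2  (order 2).
h: a_k = 0, 2, 1, 0, -1/2, 6/5, -8/3, 6, -55/4, 32, …
ICs: h(0) = 0, h′(0) = 2.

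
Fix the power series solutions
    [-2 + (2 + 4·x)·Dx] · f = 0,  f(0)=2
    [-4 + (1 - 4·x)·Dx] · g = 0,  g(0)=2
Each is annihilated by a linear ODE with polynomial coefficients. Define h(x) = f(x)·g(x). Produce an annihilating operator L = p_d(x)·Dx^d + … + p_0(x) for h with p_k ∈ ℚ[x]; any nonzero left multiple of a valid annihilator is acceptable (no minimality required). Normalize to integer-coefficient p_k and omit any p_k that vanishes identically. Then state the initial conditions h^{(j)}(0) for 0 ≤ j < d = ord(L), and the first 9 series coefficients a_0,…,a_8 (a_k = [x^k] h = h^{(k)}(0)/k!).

L = (5 + 4·x) + (-1 + 2·x + 8·x^2)·Dx  (order 1).
h: a_k = 4, 20, 78, 314, 2507/2, 10035/2, 80259/4, 321069/4, 10273779/32, …
ICs: h(0) = 4.

f: a_k = 2, 2, -1, 1, -5/4, 7/4, -21/8, 33/8, -429/64, …
g: a_k = 2, 8, 32, 128, 512, 2048, 8192, 32768, 131072, …
f·g: L₀ = L_f ⊗_s L_g, ord ≤ 1·1.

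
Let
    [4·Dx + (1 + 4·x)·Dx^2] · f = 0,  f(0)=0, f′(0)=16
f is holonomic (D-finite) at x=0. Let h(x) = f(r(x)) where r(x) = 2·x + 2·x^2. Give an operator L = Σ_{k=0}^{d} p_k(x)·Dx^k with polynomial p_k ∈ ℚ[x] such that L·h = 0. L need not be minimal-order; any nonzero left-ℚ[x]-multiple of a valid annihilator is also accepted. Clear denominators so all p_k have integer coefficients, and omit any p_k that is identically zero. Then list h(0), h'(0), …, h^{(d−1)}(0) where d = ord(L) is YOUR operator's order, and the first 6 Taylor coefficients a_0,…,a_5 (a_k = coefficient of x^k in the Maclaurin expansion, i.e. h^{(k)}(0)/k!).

L = (6 + 16·x + 16·x^2)·Dx + (1 + 10·x + 24·x^2 + 16·x^3)·Dx^2  (order 2).
h: a_k = 0, 32, -96, 1280/3, -2176, 59392/5, …
ICs: h(0) = 0, h′(0) = 32.

f: a_k = 0, 16, -32, 256/3, -256, 4096/5, …
f∘r: x↦r, Dx↦Dx/r' in L_f ⇒ L₀.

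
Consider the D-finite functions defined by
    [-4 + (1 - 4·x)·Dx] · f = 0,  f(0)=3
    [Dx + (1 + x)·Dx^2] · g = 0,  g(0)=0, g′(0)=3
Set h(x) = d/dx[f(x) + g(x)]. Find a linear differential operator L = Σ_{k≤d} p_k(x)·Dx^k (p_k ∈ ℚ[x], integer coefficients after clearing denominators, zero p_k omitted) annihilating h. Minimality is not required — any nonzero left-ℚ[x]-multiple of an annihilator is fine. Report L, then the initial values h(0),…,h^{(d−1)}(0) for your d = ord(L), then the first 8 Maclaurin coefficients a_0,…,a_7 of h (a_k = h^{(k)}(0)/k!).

f: a_k = 3, 12, 48, 192, 768, 3072, 12288, 49152, …
g: a_k = 0, 3, -3/2, 1, -3/4, 3/5, -1/2, 3/7, …
Weyl lclm of L_f,L_g ⇒ L₀ (ord ≤ 3).
h₀' ⇒ L via d/dx closure of L₀.
L = (112 + 32·x) + (94 + 208·x + 64·x^2)·Dx + (-9 + 23·x + 48·x^2 + 16·x^3)·Dx^2  (order 2).
h: a_k = 15, 93, 579, 3069, 15363, 73725, 344067, 1572861, …
ICs: h(0) = 15, h′(0) = 93.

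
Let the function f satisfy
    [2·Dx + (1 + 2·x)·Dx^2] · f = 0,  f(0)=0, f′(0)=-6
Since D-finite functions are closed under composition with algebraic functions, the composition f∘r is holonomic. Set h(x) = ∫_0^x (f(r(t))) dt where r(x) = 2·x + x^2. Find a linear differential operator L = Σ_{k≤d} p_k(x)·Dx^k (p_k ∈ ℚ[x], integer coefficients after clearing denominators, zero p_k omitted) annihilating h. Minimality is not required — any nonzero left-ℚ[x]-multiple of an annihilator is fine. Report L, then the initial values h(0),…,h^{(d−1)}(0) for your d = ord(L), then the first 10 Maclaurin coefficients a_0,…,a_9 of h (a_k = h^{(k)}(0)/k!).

f: a_k = 0, -6, 6, -8, 12, -96/5, 32, -384/7, 96, -512/3, …
L₀ from L_f via x↦r, Dx↦r'^{-1}Dx.
h=∫₀ˣh₀: take L = L₀·Dx.
L = (3 + 4·x + 2·x^2)·Dx^2 + (1 + 5·x + 6·x^2 + 2·x^3)·Dx^3  (order 3).
h: a_k = 0, 0, -6, 6, -10, 102/5, -232/5, 792/7, -2028/7, 2308/3, …
ICs: h(0) = 0, h′(0) = 0, h′′(0) = -12.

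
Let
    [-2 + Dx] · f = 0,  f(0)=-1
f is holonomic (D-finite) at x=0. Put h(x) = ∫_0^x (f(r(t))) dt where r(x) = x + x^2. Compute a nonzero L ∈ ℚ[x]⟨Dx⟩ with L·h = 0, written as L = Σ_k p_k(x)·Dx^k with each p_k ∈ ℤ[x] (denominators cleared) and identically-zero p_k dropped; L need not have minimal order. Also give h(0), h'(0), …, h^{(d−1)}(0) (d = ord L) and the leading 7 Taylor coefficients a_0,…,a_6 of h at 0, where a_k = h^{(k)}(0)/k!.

L = (-2 - 4·x)·Dx + Dx^2  (order 2).
h: a_k = 0, -1, -1, -4/3, -4/3, -4/3, -52/45, …
ICs: h(0) = 0, h′(0) = -1.

f: a_k = -1, -2, -2, -4/3, -2/3, -4/15, -4/45, …
L₀ from L_f via x↦r, Dx↦r'^{-1}Dx.
∫: right-multiply L₀ by Dx.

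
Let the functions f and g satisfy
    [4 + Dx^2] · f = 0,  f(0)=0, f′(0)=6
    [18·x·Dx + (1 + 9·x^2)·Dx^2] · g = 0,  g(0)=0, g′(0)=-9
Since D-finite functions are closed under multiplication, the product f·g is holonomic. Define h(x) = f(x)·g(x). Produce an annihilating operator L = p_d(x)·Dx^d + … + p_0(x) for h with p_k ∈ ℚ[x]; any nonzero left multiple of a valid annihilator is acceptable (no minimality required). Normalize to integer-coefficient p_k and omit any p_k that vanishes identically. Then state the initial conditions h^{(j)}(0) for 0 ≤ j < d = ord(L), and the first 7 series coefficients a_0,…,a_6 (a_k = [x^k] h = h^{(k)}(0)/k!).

L = (2080 + 50256·x^2 + 89424·x^4 + 186624·x^6 + 419904·x^8) + (3168·x + 38880·x^3 + 139968·x^5 + 419904·x^7)·Dx + (572 + 13788·x^2 + 33048·x^4 + 93312·x^6 + 209952·x^8)·Dx^2 + (792·x + 9720·x^3 + 34992·x^5 + 104976·x^7)·Dx^3 + (13 + 306·x^2 + 2673·x^4 + 11664·x^6 + 26244·x^8)·Dx^4  (order 4).
h: a_k = 0, 0, -54, 0, 198, 0, -990, …
ICs: h(0) = 0, h′(0) = 0, h′′(0) = -108, h′′′(0) = 0.

f: a_k = 0, 6, 0, -4, 0, 4/5, 0, …
g: a_k = 0, -9, 0, 27, 0, -729/5, 0, …
f·g: L₀ = L_f ⊗_s L_g, ord ≤ 2·2.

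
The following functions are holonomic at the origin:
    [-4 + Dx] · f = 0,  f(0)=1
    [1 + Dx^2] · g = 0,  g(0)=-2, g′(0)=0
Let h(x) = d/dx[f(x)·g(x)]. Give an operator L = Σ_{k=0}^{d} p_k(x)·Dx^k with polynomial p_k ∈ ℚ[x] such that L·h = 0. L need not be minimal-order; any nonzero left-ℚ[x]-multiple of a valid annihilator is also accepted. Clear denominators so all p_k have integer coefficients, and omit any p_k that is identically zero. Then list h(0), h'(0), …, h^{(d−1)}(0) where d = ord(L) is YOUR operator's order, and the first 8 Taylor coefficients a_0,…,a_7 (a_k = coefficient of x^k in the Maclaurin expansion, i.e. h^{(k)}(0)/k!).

L = 17 - 8·Dx + Dx^2  (order 2).
h: a_k = -8, -30, -52, -161/3, -101/3, -33/4, 727/90, 31679/2520, …
ICs: h(0) = -8, h′(0) = -30.

f: a_k = 1, 4, 8, 32/3, 32/3, 128/15, 256/45, 1024/315, …
g: a_k = -2, 0, 1, 0, -1/12, 0, 1/360, 0, …
f·g: L₀ = L_f ⊗_s L_g, ord ≤ 1·2.
Derive L from L₀ (diff closure).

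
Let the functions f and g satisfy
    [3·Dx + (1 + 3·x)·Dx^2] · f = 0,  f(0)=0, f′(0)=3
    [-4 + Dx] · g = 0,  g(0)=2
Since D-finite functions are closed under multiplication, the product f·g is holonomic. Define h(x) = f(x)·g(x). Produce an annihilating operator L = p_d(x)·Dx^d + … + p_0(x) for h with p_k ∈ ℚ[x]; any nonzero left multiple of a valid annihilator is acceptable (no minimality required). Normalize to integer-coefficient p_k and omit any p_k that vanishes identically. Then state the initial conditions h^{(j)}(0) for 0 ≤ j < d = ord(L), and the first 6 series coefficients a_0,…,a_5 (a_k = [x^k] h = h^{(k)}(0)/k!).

L = (4 + 48·x) + (-5 - 24·x)·Dx + (1 + 3·x)·Dx^2  (order 2).
h: a_k = 0, 6, 15, 30, 47/2, 236/5, …
ICs: h(0) = 0, h′(0) = 6.

f: a_k = 0, 3, -9/2, 9, -81/4, 243/5, …
g: a_k = 2, 8, 16, 64/3, 64/3, 256/15, …
h₀=f·g: eliminate ⇒ L₀, order ≤ 2·1.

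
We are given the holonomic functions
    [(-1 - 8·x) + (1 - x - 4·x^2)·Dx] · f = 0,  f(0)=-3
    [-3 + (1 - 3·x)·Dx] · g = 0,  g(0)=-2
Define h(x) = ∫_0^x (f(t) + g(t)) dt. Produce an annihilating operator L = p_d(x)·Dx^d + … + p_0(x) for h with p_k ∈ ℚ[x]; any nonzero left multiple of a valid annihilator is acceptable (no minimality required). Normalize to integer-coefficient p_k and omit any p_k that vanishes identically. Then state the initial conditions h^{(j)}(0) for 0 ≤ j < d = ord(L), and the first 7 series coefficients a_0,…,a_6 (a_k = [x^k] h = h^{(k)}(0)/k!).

L = (6 - 72·x + 144·x^2 - 144·x^3)·Dx + (4 - 84·x^2 + 252·x^3 - 288·x^4)·Dx^2 + (-1 + 8·x - 21·x^2 + 8·x^3 + 54·x^4 - 72·x^5)·Dx^3  (order 3).
h: a_k = 0, -5, -9/2, -11, -81/4, -249/5, -227/2, …
ICs: h(0) = 0, h′(0) = -5, h′′(0) = -9.

f: a_k = -3, -3, -15, -27, -87, -195, -543, …
g: a_k = -2, -6, -18, -54, -162, -486, -1458, …
h₀=f+g: left-lcm gives L₀, ord ≤ 2.
∫: right-multiply L₀ by Dx.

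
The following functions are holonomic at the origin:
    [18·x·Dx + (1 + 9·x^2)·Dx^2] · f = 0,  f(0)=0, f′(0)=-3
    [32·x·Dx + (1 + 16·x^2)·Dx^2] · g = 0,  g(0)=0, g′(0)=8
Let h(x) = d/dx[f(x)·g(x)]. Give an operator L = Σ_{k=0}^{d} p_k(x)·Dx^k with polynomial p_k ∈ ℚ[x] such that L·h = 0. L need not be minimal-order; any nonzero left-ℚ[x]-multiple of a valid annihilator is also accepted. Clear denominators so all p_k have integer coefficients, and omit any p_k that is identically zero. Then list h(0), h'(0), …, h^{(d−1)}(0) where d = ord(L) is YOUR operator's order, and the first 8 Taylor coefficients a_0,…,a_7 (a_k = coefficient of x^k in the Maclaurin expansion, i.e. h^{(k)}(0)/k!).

L = (-3456·x - 144000·x^3 - 1327104·x^5 + 4147200·x^7 + 71663616·x^9) + (-100 - 11532·x^2 - 259200·x^4 - 1161216·x^6 + 14515200·x^8 + 107495424·x^10)·Dx + (-200·x - 7880·x^3 - 86400·x^5 + 194112·x^7 + 8294400·x^9 + 35831808·x^11)·Dx^2 + (-1 - 50·x^2 - 769·x^4 + 110736·x^8 + 1036800·x^10 + 2985984·x^12)·Dx^3  (order 3).
h: a_k = 0, -48, 0, 800, 0, -60048/5, 0, 1248960/7, …
ICs: h(0) = 0, h′(0) = -48, h′′(0) = 0.

f: a_k = 0, -3, 0, 9, 0, -243/5, 0, 2187/7, …
g: a_k = 0, 8, 0, -128/3, 0, 2048/5, 0, -32768/7, …
Sym-product of L_f,L_g gives L₀ (≤ ord 4).
h₀' ⇒ L via d/dx closure of L₀.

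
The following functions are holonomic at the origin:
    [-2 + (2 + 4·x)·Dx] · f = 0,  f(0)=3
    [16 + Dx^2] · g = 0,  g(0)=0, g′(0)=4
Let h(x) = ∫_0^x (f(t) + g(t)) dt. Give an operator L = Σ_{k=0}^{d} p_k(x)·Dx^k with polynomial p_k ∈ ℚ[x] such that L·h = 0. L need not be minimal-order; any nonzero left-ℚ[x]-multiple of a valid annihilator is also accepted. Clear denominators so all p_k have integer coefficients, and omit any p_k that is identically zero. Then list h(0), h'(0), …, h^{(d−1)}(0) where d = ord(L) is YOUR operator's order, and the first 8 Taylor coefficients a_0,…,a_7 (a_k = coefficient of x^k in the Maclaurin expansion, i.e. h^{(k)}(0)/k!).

L = (-304 - 1024·x - 1024·x^2)·Dx + (240 + 1504·x + 3072·x^2 + 2048·x^3)·Dx^2 + (-19 - 64·x - 64·x^2)·Dx^3 + (15 + 94·x + 192·x^2 + 128·x^3)·Dx^4  (order 4).
h: a_k = 0, 3, 7/2, -1/2, -55/24, -3/8, 1339/720, -9/16, …
ICs: h(0) = 0, h′(0) = 3, h′′(0) = 7, h′′′(0) = -3.

f: a_k = 3, 3, -3/2, 3/2, -15/8, 21/8, -63/16, 99/16, …
g: a_k = 0, 4, 0, -32/3, 0, 128/15, 0, -1024/315, …
h₀=f+g: left-lcm gives L₀, ord ≤ 3.
h=∫h₀ ⇒ L = L₀·Dx.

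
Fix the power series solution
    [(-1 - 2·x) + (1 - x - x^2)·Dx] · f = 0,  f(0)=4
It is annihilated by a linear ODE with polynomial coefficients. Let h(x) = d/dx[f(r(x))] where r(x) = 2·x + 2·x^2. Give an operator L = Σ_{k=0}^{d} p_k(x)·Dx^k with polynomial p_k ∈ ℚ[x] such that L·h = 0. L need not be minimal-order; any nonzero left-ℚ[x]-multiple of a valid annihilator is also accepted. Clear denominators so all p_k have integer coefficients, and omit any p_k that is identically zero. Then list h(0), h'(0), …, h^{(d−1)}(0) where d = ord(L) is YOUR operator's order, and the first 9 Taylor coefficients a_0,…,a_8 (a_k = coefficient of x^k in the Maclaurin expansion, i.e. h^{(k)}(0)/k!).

f: a_k = 4, 4, 8, 12, 20, 32, 52, 84, 136, …
Change of var in L_f (x↦r) gives L₀.
Derive L from L₀ (diff closure).
L = (10 + 20·x + 60·x^2 + 80·x^3 + 40·x^4) + (-1 + 10·x^2 + 20·x^3 + 20·x^4 + 8·x^5)·Dx  (order 1).
h: a_k = 8, 80, 480, 2560, 12960, 62784, 295680, 1364480, 6197760, …
ICs: h(0) = 8.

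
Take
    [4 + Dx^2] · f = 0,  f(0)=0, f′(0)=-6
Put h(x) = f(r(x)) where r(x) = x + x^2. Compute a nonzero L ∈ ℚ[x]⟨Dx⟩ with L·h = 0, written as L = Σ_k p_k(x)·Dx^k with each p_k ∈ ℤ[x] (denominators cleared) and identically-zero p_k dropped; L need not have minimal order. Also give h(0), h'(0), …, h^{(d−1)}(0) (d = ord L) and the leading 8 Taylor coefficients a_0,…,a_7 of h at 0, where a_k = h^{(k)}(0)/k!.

L = (4 + 24·x + 48·x^2 + 32·x^3) - 2·Dx + (1 + 2·x)·Dx^2  (order 2).
h: a_k = 0, -6, -6, 4, 12, 56/5, 0, -832/105, …
ICs: h(0) = 0, h′(0) = -6.

f: a_k = 0, -6, 0, 4, 0, -4/5, 0, 8/105, …
f∘r: x↦r, Dx↦Dx/r' in L_f ⇒ L₀.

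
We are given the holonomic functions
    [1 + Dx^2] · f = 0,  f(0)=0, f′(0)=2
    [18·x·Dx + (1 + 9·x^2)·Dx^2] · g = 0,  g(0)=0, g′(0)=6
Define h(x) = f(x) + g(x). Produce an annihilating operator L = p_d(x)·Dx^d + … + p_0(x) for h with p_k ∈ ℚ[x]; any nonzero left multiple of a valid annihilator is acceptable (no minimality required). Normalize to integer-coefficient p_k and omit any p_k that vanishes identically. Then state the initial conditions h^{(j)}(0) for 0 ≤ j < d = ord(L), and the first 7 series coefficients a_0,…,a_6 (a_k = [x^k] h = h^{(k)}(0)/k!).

f: a_k = 0, 2, 0, -1/3, 0, 1/60, 0, …
g: a_k = 0, 6, 0, -18, 0, 486/5, 0, …
f+g: L₀ = lclm(L_f,L_g), ord ≤ 2+2.
L = (-1926·x + 17820·x^3 + 1458·x^5)·Dx + (-17 + 351·x^2 + 4617·x^4 + 729·x^6)·Dx^2 + (-1926·x + 17820·x^3 + 1458·x^5)·Dx^3 + (-17 + 351·x^2 + 4617·x^4 + 729·x^6)·Dx^4  (order 4).
h: a_k = 0, 8, 0, -55/3, 0, 5833/60, 0, …
ICs: h(0) = 0, h′(0) = 8, h′′(0) = 0, h′′′(0) = -110.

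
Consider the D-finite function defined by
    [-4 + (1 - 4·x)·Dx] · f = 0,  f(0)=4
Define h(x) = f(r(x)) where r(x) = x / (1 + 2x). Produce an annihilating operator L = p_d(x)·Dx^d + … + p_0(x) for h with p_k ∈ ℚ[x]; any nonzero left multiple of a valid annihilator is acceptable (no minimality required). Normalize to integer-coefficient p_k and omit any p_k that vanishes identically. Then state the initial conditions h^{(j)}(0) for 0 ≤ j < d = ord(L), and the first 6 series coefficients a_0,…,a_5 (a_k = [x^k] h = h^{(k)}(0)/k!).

L = 4 + (-1 + 4·x^2)·Dx  (order 1).
h: a_k = 4, 16, 32, 64, 128, 256, …
ICs: h(0) = 4.

f: a_k = 4, 16, 64, 256, 1024, 4096, …
f∘r: x↦r, Dx↦Dx/r' in L_f ⇒ L₀.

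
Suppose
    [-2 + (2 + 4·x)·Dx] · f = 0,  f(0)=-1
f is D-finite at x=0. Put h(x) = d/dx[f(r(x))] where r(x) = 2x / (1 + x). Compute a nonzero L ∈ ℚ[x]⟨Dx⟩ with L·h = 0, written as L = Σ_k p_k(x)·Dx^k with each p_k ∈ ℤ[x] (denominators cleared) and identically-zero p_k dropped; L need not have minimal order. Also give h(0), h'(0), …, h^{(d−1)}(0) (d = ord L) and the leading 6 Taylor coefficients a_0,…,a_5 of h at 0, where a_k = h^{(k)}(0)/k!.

f: a_k = -1, -1, 1/2, -1/2, 5/8, -7/8, …
L₀ from L_f via x↦r, Dx↦r'^{-1}Dx.
h=h₀': d/dx-closure on L₀ ⇒ L.
L = (-4 - 10·x) + (-1 - 6·x - 5·x^2)·Dx  (order 1).
h: a_k = -2, 8, -30, 120, -510, 2256, …
ICs: h(0) = -2.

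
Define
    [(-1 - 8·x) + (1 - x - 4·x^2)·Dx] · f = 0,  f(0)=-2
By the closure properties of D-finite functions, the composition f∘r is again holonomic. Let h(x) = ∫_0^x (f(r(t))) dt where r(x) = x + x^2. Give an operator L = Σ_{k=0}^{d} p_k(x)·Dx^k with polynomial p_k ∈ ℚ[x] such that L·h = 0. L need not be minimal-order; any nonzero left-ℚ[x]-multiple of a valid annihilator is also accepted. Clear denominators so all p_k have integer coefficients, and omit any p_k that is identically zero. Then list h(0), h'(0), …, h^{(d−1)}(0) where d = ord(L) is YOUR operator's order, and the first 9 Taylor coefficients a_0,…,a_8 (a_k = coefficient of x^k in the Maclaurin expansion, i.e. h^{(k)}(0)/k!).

L = (1 + 10·x + 24·x^2 + 16·x^3)·Dx + (-1 + x + 5·x^2 + 8·x^3 + 4·x^4)·Dx^2  (order 2).
h: a_k = 0, -2, -1, -4, -19/2, -122/5, -208/3, -1378/7, -2293/4, …
ICs: h(0) = 0, h′(0) = -2.

f: a_k = -2, -2, -10, -18, -58, -130, -362, -882, -2330, …
Change of var in L_f (x↦r) gives L₀.
∫: right-multiply L₀ by Dx.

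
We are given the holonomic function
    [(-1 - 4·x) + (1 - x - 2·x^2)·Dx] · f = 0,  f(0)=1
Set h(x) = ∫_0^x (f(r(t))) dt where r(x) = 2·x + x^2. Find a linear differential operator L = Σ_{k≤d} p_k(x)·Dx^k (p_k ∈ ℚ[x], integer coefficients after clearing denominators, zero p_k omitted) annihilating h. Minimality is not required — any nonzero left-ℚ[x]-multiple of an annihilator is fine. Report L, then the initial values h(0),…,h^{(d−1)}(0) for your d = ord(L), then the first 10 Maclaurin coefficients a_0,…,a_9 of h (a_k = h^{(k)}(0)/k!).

L = (2 + 16·x + 8·x^2)·Dx + (-1 + 3·x + 6·x^2 + 2·x^3)·Dx^2  (order 2).
h: a_k = 0, 1, 1, 13/3, 13, 239/5, 527/3, 4701/7, 2613, 31009/3, …
ICs: h(0) = 0, h′(0) = 1.

f: a_k = 1, 1, 3, 5, 11, 21, 43, 85, 171, 341, …
Substitute x→r, Dx→(1/r')Dx; clear ⇒ L₀.
∫: right-multiply L₀ by Dx.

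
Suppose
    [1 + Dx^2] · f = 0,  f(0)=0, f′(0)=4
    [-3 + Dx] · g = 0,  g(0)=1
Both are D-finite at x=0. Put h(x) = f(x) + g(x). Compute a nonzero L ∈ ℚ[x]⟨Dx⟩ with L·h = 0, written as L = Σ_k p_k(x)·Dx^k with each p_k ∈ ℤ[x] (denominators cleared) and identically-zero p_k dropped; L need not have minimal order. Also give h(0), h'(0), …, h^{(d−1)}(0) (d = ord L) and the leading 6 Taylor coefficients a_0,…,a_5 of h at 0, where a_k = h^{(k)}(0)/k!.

L = -3 + Dx - 3·Dx^2 + Dx^3  (order 3).
h: a_k = 1, 7, 9/2, 23/6, 27/8, 247/120, …
ICs: h(0) = 1, h′(0) = 7, h′′(0) = 9.

f: a_k = 0, 4, 0, -2/3, 0, 1/30, …
g: a_k = 1, 3, 9/2, 9/2, 27/8, 81/40, …
Weyl lclm of L_f,L_g ⇒ L₀ (ord ≤ 3).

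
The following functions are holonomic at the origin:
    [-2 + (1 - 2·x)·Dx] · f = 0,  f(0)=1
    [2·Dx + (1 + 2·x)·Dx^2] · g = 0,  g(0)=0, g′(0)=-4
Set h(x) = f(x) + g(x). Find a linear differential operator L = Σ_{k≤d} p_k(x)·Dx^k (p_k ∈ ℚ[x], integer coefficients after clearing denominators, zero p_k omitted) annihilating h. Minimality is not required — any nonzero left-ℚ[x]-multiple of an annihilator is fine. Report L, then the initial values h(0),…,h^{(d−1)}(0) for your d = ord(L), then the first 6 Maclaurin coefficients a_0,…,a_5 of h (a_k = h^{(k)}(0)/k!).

L = (40 + 16·x)·Dx + (8 + 64·x + 32·x^2)·Dx^2 + (-3 - 2·x + 12·x^2 + 8·x^3)·Dx^3  (order 3).
h: a_k = 1, -2, 8, 8/3, 24, 96/5, …
ICs: h(0) = 1, h′(0) = -2, h′′(0) = 16.

f: a_k = 1, 2, 4, 8, 16, 32, …
g: a_k = 0, -4, 4, -16/3, 8, -64/5, …
f+g: L₀ = lclm(L_f,L_g), ord ≤ 1+2.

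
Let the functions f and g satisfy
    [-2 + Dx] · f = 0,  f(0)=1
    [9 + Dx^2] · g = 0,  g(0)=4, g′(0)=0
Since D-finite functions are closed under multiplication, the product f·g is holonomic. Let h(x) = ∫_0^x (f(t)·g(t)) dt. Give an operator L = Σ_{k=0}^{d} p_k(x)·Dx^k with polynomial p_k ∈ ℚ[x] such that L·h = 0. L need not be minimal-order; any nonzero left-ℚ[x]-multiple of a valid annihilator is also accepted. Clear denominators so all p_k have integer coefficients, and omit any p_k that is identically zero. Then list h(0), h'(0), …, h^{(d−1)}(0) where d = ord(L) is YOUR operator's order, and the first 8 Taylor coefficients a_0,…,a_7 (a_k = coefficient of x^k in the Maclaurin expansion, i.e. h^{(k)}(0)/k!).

f: a_k = 1, 2, 2, 4/3, 2/3, 4/15, 4/45, 8/315, …
g: a_k = 4, 0, -18, 0, 27/2, 0, -81/20, 0, …
Sym-product of L_f,L_g gives L₀ (≤ ord 2).
h=∫₀ˣh₀: take L = L₀·Dx.
L = 13·Dx - 4·Dx^2 + Dx^3  (order 3).
h: a_k = 0, 4, 4, -10/3, -23/3, -119/30, 61/90, 407/252, …
ICs: h(0) = 0, h′(0) = 4, h′′(0) = 8.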